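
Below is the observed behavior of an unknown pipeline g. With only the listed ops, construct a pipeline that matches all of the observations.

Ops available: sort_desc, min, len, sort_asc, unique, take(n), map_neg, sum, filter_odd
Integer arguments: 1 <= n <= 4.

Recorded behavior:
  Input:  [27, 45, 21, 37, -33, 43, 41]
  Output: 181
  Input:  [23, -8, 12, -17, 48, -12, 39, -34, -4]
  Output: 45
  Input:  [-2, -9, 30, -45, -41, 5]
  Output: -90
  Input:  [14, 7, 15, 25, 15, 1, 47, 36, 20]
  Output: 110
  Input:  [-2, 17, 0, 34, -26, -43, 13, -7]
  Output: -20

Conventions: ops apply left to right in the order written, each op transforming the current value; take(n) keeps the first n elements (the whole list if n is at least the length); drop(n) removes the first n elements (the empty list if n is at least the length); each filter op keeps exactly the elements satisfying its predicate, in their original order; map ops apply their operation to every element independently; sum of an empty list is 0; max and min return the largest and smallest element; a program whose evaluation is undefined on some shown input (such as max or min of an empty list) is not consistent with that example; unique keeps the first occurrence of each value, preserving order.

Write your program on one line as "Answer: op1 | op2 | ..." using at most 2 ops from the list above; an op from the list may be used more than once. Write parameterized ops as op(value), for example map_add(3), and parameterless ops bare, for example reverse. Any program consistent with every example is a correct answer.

filter_odd | sum

Check, running the answer program on each example:
  [27, 45, 21, 37, -33, 43, 41] -> [27, 45, 21, 37, -33, 43, 41] -> 181
  [23, -8, 12, -17, 48, -12, 39, -34, -4] -> [23, -17, 39] -> 45
  [-2, -9, 30, -45, -41, 5] -> [-9, -45, -41, 5] -> -90
  [14, 7, 15, 25, 15, 1, 47, 36, 20] -> [7, 15, 25, 15, 1, 47] -> 110
  [-2, 17, 0, 34, -26, -43, 13, -7] -> [17, -43, 13, -7] -> -20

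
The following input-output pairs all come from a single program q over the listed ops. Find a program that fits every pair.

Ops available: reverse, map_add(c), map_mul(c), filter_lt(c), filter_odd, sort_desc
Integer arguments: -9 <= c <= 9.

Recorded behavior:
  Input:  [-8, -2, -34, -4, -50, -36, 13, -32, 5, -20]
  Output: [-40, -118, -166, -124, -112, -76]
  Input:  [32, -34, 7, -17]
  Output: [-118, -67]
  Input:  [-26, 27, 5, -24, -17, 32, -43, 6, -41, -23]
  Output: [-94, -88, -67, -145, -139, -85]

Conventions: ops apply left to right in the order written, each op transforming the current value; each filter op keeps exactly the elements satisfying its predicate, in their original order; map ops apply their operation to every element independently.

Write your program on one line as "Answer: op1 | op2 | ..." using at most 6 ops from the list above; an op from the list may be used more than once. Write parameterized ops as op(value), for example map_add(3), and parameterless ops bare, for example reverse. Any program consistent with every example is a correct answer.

filter_lt(3) | filter_lt(-6) | map_add(-4) | map_mul(3) | map_add(-4)

Check, running the answer program on each example:
  [-8, -2, -34, -4, -50, -36, 13, -32, 5, -20] -> [-8, -2, -34, -4, -50, -36, -32, -20] -> [-8, -34, -50, -36, -32, -20] -> [-12, -38, -54, -40, -36, -24] -> [-36, -114, -162, -120, -108, -72] -> [-40, -118, -166, -124, -112, -76]
  [32, -34, 7, -17] -> [-34, -17] -> [-34, -17] -> [-38, -21] -> [-114, -63] -> [-118, -67]
  [-26, 27, 5, -24, -17, 32, -43, 6, -41, -23] -> [-26, -24, -17, -43, -41, -23] -> [-26, -24, -17, -43, -41, -23] -> [-30, -28, -21, -47, -45, -27] -> [-90, -84, -63, -141, -135, -81] -> [-94, -88, -67, -145, -139, -85]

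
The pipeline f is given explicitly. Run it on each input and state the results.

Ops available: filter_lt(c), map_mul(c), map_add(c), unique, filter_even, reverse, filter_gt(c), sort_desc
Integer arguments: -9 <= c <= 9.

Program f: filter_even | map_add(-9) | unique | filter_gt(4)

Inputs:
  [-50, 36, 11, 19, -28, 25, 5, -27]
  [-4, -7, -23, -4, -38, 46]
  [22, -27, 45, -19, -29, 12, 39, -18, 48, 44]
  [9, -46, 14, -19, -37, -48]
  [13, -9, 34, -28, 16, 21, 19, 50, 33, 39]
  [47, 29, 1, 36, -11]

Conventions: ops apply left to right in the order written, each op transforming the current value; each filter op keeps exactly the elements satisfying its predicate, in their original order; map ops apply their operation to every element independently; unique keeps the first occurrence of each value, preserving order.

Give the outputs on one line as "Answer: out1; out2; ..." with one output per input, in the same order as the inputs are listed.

[27]; [37]; [13, 39, 35]; [5]; [25, 7, 41]; [27]

Execution, op by op:
  [-50, 36, 11, 19, -28, 25, 5, -27] -> [-50, 36, -28] -> [-59, 27, -37] -> [-59, 27, -37] -> [27]
  [-4, -7, -23, -4, -38, 46] -> [-4, -4, -38, 46] -> [-13, -13, -47, 37] -> [-13, -47, 37] -> [37]
  [22, -27, 45, -19, -29, 12, 39, -18, 48, 44] -> [22, 12, -18, 48, 44] -> [13, 3, -27, 39, 35] -> [13, 3, -27, 39, 35] -> [13, 39, 35]
  [9, -46, 14, -19, -37, -48] -> [-46, 14, -48] -> [-55, 5, -57] -> [-55, 5, -57] -> [5]
  [13, -9, 34, -28, 16, 21, 19, 50, 33, 39] -> [34, -28, 16, 50] -> [25, -37, 7, 41] -> [25, -37, 7, 41] -> [25, 7, 41]
  [47, 29, 1, 36, -11] -> [36] -> [27] -> [27] -> [27]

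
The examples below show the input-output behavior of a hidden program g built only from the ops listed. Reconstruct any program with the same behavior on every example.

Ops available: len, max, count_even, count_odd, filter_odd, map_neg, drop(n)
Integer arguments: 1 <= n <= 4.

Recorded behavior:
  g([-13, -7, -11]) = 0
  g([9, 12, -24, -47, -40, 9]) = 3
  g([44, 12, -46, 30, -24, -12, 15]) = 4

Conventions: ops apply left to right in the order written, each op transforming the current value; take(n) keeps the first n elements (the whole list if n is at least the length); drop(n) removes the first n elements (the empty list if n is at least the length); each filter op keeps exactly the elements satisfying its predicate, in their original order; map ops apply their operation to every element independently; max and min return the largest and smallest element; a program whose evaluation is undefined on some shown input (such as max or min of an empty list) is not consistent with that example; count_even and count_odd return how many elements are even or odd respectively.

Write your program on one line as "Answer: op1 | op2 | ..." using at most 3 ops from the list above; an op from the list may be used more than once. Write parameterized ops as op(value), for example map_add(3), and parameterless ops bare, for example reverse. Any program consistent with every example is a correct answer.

drop(3) | len

Check, running the answer program on each example:
  [-13, -7, -11] -> [] -> 0
  [9, 12, -24, -47, -40, 9] -> [-47, -40, 9] -> 3
  [44, 12, -46, 30, -24, -12, 15] -> [30, -24, -12, 15] -> 4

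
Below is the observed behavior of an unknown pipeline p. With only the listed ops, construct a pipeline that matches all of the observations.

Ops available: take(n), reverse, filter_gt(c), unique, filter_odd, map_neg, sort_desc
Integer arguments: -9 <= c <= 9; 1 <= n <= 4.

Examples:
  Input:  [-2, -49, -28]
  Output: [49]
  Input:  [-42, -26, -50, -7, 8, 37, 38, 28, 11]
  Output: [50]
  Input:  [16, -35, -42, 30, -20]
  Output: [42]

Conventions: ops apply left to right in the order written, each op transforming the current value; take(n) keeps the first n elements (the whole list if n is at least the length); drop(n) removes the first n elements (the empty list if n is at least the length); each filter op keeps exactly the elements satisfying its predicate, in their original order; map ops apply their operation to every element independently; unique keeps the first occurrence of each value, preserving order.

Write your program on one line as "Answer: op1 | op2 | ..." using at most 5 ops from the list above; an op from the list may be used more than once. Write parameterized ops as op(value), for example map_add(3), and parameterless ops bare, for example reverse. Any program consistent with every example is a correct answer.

reverse | map_neg | sort_desc | take(1)

Check, running the answer program on each example:
  [-2, -49, -28] -> [-28, -49, -2] -> [28, 49, 2] -> [49, 28, 2] -> [49]
  [-42, -26, -50, -7, 8, 37, 38, 28, 11] -> [11, 28, 38, 37, 8, -7, -50, -26, -42] -> [-11, -28, -38, -37, -8, 7, 50, 26, 42] -> [50, 42, 26, 7, -8, -11, -28, -37, -38] -> [50]
  [16, -35, -42, 30, -20] -> [-20, 30, -42, -35, 16] -> [20, -30, 42, 35, -16] -> [42, 35, 20, -16, -30] -> [42]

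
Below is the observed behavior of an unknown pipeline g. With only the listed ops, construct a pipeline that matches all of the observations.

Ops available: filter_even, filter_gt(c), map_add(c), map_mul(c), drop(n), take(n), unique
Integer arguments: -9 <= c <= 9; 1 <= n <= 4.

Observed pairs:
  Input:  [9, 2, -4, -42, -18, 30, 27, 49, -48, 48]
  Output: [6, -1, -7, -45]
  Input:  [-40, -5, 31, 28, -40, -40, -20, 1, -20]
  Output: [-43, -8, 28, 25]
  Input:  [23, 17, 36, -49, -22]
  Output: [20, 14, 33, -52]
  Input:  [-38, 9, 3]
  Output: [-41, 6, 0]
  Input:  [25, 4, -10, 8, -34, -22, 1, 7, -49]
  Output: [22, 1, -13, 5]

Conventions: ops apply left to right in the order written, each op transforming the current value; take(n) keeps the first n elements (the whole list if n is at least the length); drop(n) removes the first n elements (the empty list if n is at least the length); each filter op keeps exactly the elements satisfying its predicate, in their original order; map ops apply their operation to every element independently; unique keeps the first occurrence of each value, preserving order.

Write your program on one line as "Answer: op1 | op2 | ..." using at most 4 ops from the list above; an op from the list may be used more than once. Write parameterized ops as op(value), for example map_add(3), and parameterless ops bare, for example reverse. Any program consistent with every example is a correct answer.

map_add(-9) | take(4) | map_add(6)

Check, running the answer program on each example:
  [9, 2, -4, -42, -18, 30, 27, 49, -48, 48] -> [0, -7, -13, -51, -27, 21, 18, 40, -57, 39] -> [0, -7, -13, -51] -> [6, -1, -7, -45]
  [-40, -5, 31, 28, -40, -40, -20, 1, -20] -> [-49, -14, 22, 19, -49, -49, -29, -8, -29] -> [-49, -14, 22, 19] -> [-43, -8, 28, 25]
  [23, 17, 36, -49, -22] -> [14, 8, 27, -58, -31] -> [14, 8, 27, -58] -> [20, 14, 33, -52]
  [-38, 9, 3] -> [-47, 0, -6] -> [-47, 0, -6] -> [-41, 6, 0]
  [25, 4, -10, 8, -34, -22, 1, 7, -49] -> [16, -5, -19, -1, -43, -31, -8, -2, -58] -> [16, -5, -19, -1] -> [22, 1, -13, 5]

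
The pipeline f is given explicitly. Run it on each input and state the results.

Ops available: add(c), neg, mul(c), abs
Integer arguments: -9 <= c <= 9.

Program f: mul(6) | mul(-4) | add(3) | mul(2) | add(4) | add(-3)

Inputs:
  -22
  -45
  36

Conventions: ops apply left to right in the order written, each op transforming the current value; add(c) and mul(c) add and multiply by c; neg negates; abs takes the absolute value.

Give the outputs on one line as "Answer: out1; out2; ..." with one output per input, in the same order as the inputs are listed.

1063; 2167; -1721

Execution, op by op:
  -22 -> -132 -> 528 -> 531 -> 1062 -> 1066 -> 1063
  -45 -> -270 -> 1080 -> 1083 -> 2166 -> 2170 -> 2167
  36 -> 216 -> -864 -> -861 -> -1722 -> -1718 -> -1721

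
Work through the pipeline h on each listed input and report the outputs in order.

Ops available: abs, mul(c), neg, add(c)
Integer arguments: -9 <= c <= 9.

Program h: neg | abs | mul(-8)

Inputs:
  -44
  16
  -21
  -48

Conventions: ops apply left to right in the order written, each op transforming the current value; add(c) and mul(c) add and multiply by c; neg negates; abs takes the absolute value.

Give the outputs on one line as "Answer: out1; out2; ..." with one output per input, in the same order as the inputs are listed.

Execution, op by op:
  -44 -> 44 -> 44 -> -352
  16 -> -16 -> 16 -> -128
  -21 -> 21 -> 21 -> -168
  -48 -> 48 -> 48 -> -384

-352; -128; -168; -384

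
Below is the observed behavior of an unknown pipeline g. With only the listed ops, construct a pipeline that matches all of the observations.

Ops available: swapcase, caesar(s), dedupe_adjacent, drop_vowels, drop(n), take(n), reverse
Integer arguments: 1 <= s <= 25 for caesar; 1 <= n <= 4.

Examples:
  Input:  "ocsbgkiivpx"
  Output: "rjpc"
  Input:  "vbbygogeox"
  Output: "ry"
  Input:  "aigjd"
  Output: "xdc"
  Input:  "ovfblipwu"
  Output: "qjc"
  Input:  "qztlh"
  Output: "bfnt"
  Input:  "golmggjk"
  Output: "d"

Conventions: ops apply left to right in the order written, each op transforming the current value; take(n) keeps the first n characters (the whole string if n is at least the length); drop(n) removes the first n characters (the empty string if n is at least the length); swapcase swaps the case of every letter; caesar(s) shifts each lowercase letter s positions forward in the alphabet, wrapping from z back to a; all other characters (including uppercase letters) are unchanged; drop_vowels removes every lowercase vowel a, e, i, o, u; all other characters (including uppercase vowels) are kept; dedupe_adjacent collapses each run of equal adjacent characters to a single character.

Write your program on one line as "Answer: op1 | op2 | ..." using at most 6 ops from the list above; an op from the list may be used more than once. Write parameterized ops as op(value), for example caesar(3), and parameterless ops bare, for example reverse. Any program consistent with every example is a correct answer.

caesar(14) | reverse | take(4) | caesar(4) | caesar(2) | drop_vowels

Check, running the answer program on each example:
  "ocsbgkiivpx" -> "cqgpuywwjdl" -> "ldjwwyupgqc" -> "ldjw" -> "phna" -> "rjpc" -> "rjpc"
  "vbbygogeox" -> "jppmucuscl" -> "lcsucumppj" -> "lcsu" -> "pgwy" -> "riya" -> "ry"
  "aigjd" -> "owuxr" -> "rxuwo" -> "rxuw" -> "vbya" -> "xdac" -> "xdc"
  "ovfblipwu" -> "cjtpzwdki" -> "ikdwzptjc" -> "ikdw" -> "moha" -> "oqjc" -> "qjc"
  "qztlh" -> "enhzv" -> "vzhne" -> "vzhn" -> "zdlr" -> "bfnt" -> "bfnt"
  "golmggjk" -> "uczauuxy" -> "yxuuazcu" -> "yxuu" -> "cbyy" -> "edaa" -> "d"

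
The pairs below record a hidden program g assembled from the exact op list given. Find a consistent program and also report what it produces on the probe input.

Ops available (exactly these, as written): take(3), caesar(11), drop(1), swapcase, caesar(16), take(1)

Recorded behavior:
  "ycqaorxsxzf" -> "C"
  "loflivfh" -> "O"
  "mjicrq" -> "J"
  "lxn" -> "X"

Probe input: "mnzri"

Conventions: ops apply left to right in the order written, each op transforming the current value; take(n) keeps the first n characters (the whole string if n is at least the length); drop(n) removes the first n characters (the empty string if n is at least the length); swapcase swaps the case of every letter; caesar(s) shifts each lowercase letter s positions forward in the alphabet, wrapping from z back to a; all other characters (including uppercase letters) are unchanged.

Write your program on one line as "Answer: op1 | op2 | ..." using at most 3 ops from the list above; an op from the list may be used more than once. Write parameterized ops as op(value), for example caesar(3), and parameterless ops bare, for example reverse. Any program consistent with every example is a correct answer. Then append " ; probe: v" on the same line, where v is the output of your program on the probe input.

drop(1) | swapcase | take(1) ; probe: "N"

Check, running the answer program on each example:
  "ycqaorxsxzf" -> "cqaorxsxzf" -> "CQAORXSXZF" -> "C"
  "loflivfh" -> "oflivfh" -> "OFLIVFH" -> "O"
  "mjicrq" -> "jicrq" -> "JICRQ" -> "J"
  "lxn" -> "xn" -> "XN" -> "X"
  probe: "mnzri" -> "nzri" -> "NZRI" -> "N"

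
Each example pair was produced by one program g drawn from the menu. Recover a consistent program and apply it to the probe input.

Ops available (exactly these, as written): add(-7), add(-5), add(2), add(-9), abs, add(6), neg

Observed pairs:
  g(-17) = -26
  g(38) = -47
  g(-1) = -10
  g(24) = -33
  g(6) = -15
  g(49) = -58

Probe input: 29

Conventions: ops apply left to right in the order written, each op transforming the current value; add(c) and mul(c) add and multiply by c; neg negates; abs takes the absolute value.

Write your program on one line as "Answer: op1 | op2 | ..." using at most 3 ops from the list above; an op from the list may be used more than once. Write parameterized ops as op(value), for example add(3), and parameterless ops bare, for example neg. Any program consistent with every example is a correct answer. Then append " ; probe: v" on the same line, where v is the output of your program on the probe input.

abs | neg | add(-9) ; probe: -38

Check, running the answer program on each example:
  -17 -> 17 -> -17 -> -26
  38 -> 38 -> -38 -> -47
  -1 -> 1 -> -1 -> -10
  24 -> 24 -> -24 -> -33
  6 -> 6 -> -6 -> -15
  49 -> 49 -> -49 -> -58
  probe: 29 -> 29 -> -29 -> -38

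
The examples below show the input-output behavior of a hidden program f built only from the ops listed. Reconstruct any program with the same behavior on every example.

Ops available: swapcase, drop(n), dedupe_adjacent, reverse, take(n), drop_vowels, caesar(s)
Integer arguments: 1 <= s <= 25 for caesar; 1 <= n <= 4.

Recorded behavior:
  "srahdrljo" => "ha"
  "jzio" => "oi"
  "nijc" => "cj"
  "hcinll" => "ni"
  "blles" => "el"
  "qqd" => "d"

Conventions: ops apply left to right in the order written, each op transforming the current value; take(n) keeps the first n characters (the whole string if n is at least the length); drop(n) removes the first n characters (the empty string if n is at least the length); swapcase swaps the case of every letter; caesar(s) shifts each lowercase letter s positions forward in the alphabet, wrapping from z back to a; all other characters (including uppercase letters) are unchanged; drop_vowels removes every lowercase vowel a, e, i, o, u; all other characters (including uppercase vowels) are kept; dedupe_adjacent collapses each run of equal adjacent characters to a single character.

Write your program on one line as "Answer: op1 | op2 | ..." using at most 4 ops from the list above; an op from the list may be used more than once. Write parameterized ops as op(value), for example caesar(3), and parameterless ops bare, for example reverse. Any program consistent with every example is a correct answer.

drop(2) | take(2) | reverse

Check, running the answer program on each example:
  "srahdrljo" -> "ahdrljo" -> "ah" -> "ha"
  "jzio" -> "io" -> "io" -> "oi"
  "nijc" -> "jc" -> "jc" -> "cj"
  "hcinll" -> "inll" -> "in" -> "ni"
  "blles" -> "les" -> "le" -> "el"
  "qqd" -> "d" -> "d" -> "d"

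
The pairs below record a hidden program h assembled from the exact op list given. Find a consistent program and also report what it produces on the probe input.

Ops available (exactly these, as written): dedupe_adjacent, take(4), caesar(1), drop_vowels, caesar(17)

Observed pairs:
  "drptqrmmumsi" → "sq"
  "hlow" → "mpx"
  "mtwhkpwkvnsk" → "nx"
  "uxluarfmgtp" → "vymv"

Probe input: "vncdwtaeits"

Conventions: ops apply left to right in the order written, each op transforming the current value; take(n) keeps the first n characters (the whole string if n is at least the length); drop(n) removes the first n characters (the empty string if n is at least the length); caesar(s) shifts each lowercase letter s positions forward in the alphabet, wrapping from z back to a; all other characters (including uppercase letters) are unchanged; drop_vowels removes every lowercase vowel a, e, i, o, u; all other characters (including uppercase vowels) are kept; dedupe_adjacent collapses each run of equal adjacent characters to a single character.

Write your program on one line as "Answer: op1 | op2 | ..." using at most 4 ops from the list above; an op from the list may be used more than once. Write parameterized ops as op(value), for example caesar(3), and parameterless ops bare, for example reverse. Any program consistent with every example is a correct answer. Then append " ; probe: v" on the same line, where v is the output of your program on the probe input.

caesar(1) | take(4) | drop_vowels ; probe: "wd"

Check, running the answer program on each example:
  "drptqrmmumsi" -> "esqursnnvntj" -> "esqu" -> "sq"
  "hlow" -> "impx" -> "impx" -> "mpx"
  "mtwhkpwkvnsk" -> "nuxilqxlwotl" -> "nuxi" -> "nx"
  "uxluarfmgtp" -> "vymvbsgnhuq" -> "vymv" -> "vymv"
  probe: "vncdwtaeits" -> "wodexubfjut" -> "wode" -> "wd"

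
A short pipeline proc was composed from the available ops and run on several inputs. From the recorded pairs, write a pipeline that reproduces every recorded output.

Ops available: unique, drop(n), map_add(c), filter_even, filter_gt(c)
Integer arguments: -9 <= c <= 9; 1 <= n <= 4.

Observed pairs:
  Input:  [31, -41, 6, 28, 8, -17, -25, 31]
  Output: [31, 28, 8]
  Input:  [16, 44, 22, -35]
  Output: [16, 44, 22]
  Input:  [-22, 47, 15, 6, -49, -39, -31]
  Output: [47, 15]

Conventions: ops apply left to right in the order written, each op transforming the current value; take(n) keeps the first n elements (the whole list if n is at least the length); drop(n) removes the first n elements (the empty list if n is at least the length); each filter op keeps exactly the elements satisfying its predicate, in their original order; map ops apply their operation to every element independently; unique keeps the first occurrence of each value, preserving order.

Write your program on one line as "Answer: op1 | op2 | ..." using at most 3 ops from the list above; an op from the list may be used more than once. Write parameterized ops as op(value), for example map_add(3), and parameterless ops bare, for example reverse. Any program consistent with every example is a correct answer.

filter_gt(6) | unique

Check, running the answer program on each example:
  [31, -41, 6, 28, 8, -17, -25, 31] -> [31, 28, 8, 31] -> [31, 28, 8]
  [16, 44, 22, -35] -> [16, 44, 22] -> [16, 44, 22]
  [-22, 47, 15, 6, -49, -39, -31] -> [47, 15] -> [47, 15]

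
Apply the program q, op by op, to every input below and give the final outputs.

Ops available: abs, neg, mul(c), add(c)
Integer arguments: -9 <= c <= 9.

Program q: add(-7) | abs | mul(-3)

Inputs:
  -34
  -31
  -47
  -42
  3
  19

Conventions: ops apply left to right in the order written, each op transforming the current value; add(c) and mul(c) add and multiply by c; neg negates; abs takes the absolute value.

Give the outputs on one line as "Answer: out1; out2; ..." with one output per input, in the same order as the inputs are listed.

Execution, op by op:
  -34 -> -41 -> 41 -> -123
  -31 -> -38 -> 38 -> -114
  -47 -> -54 -> 54 -> -162
  -42 -> -49 -> 49 -> -147
  3 -> -4 -> 4 -> -12
  19 -> 12 -> 12 -> -36

-123; -114; -162; -147; -12; -36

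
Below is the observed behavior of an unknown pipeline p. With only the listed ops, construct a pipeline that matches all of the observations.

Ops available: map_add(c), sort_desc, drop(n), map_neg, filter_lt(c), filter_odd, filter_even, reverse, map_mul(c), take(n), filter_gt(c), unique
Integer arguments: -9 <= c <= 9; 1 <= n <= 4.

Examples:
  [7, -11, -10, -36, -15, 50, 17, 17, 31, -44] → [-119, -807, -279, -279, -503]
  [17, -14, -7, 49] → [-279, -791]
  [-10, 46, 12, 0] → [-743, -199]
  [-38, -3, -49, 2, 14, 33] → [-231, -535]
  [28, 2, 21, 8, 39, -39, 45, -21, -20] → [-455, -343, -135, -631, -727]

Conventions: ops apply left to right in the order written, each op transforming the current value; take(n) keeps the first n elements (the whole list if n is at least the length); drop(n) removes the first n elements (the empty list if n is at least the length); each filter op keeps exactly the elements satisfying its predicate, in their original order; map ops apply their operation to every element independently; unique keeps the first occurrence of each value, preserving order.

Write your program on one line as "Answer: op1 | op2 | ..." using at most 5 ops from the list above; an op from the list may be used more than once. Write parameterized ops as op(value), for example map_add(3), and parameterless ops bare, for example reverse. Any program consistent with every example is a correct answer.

map_mul(-2) | filter_lt(-4) | map_mul(-8) | map_neg | map_add(-7)

Check, running the answer program on each example:
  [7, -11, -10, -36, -15, 50, 17, 17, 31, -44] -> [-14, 22, 20, 72, 30, -100, -34, -34, -62, 88] -> [-14, -100, -34, -34, -62] -> [112, 800, 272, 272, 496] -> [-112, -800, -272, -272, -496] -> [-119, -807, -279, -279, -503]
  [17, -14, -7, 49] -> [-34, 28, 14, -98] -> [-34, -98] -> [272, 784] -> [-272, -784] -> [-279, -791]
  [-10, 46, 12, 0] -> [20, -92, -24, 0] -> [-92, -24] -> [736, 192] -> [-736, -192] -> [-743, -199]
  [-38, -3, -49, 2, 14, 33] -> [76, 6, 98, -4, -28, -66] -> [-28, -66] -> [224, 528] -> [-224, -528] -> [-231, -535]
  [28, 2, 21, 8, 39, -39, 45, -21, -20] -> [-56, -4, -42, -16, -78, 78, -90, 42, 40] -> [-56, -42, -16, -78, -90] -> [448, 336, 128, 624, 720] -> [-448, -336, -128, -624, -720] -> [-455, -343, -135, -631, -727]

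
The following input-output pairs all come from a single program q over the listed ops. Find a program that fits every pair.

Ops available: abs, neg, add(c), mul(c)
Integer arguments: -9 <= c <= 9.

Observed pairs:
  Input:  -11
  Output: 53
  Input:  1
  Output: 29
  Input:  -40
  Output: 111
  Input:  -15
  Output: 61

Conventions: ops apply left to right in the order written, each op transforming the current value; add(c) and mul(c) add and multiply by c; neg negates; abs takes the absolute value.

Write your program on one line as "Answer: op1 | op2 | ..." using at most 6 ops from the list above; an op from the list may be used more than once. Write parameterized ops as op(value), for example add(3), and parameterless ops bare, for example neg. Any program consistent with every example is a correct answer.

add(-4) | add(-7) | mul(2) | neg | add(9)

Check, running the answer program on each example:
  -11 -> -15 -> -22 -> -44 -> 44 -> 53
  1 -> -3 -> -10 -> -20 -> 20 -> 29
  -40 -> -44 -> -51 -> -102 -> 102 -> 111
  -15 -> -19 -> -26 -> -52 -> 52 -> 61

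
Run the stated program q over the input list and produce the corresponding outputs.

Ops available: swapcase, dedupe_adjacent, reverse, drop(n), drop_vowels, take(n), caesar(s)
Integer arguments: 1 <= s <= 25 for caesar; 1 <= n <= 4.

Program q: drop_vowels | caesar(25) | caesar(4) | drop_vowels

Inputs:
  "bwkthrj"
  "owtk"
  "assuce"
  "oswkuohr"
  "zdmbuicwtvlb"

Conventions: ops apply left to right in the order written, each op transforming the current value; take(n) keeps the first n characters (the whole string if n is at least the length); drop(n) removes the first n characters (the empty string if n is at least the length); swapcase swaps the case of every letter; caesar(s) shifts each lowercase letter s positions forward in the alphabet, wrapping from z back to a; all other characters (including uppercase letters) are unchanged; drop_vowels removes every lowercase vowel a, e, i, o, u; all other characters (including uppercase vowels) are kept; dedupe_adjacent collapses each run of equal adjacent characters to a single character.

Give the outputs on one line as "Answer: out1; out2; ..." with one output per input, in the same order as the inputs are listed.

Execution, op by op:
  "bwkthrj" -> "bwkthrj" -> "avjsgqi" -> "eznwkum" -> "znwkm"
  "owtk" -> "wtk" -> "vsj" -> "zwn" -> "zwn"
  "assuce" -> "ssc" -> "rrb" -> "vvf" -> "vvf"
  "oswkuohr" -> "swkhr" -> "rvjgq" -> "vznku" -> "vznk"
  "zdmbuicwtvlb" -> "zdmbcwtvlb" -> "yclabvsuka" -> "cgpefzwyoe" -> "cgpfzwy"

"znwkm"; "zwn"; "vvf"; "vznk"; "cgpfzwy"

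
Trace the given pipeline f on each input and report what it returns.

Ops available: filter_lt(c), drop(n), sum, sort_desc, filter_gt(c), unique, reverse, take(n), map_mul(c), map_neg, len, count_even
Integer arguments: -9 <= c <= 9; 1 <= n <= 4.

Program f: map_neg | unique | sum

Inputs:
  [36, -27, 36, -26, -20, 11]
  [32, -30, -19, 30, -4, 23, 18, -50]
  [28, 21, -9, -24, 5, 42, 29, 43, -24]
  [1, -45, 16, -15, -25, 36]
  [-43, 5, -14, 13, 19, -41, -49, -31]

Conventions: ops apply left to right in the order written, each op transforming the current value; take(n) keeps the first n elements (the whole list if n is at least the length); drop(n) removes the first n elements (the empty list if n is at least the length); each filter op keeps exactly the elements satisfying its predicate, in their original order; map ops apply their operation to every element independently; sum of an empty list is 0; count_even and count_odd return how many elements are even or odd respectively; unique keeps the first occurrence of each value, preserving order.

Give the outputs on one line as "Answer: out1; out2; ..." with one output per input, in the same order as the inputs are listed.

Execution, op by op:
  [36, -27, 36, -26, -20, 11] -> [-36, 27, -36, 26, 20, -11] -> [-36, 27, 26, 20, -11] -> 26
  [32, -30, -19, 30, -4, 23, 18, -50] -> [-32, 30, 19, -30, 4, -23, -18, 50] -> [-32, 30, 19, -30, 4, -23, -18, 50] -> 0
  [28, 21, -9, -24, 5, 42, 29, 43, -24] -> [-28, -21, 9, 24, -5, -42, -29, -43, 24] -> [-28, -21, 9, 24, -5, -42, -29, -43] -> -135
  [1, -45, 16, -15, -25, 36] -> [-1, 45, -16, 15, 25, -36] -> [-1, 45, -16, 15, 25, -36] -> 32
  [-43, 5, -14, 13, 19, -41, -49, -31] -> [43, -5, 14, -13, -19, 41, 49, 31] -> [43, -5, 14, -13, -19, 41, 49, 31] -> 141

26; 0; -135; 32; 141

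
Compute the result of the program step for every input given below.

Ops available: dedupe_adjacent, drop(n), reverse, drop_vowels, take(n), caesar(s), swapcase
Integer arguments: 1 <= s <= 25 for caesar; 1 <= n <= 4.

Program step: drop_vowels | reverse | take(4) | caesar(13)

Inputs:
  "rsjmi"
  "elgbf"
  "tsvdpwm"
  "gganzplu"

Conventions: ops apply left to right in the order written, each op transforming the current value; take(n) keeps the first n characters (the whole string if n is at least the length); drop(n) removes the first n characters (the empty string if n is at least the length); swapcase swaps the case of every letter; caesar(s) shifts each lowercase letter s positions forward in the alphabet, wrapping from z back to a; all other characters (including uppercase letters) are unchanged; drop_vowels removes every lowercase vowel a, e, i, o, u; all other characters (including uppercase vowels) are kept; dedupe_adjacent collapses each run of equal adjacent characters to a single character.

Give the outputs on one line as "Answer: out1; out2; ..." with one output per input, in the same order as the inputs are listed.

"zwfe"; "soty"; "zjcq"; "ycma"

Execution, op by op:
  "rsjmi" -> "rsjm" -> "mjsr" -> "mjsr" -> "zwfe"
  "elgbf" -> "lgbf" -> "fbgl" -> "fbgl" -> "soty"
  "tsvdpwm" -> "tsvdpwm" -> "mwpdvst" -> "mwpd" -> "zjcq"
  "gganzplu" -> "ggnzpl" -> "lpzngg" -> "lpzn" -> "ycma"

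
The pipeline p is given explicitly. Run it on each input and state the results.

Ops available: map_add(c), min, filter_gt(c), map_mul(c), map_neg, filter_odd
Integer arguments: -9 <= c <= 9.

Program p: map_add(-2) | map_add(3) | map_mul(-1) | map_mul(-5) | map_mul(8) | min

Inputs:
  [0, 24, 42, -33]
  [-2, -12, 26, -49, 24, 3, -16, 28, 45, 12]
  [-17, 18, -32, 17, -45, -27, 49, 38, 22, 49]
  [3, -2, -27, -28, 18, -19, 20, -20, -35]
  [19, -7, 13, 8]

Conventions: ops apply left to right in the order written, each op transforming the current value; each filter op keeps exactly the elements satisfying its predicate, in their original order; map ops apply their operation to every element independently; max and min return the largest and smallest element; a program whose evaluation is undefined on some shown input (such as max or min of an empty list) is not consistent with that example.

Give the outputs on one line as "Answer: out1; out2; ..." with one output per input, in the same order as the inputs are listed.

Execution, op by op:
  [0, 24, 42, -33] -> [-2, 22, 40, -35] -> [1, 25, 43, -32] -> [-1, -25, -43, 32] -> [5, 125, 215, -160] -> [40, 1000, 1720, -1280] -> -1280
  [-2, -12, 26, -49, 24, 3, -16, 28, 45, 12] -> [-4, -14, 24, -51, 22, 1, -18, 26, 43, 10] -> [-1, -11, 27, -48, 25, 4, -15, 29, 46, 13] -> [1, 11, -27, 48, -25, -4, 15, -29, -46, -13] -> [-5, -55, 135, -240, 125, 20, -75, 145, 230, 65] -> [-40, -440, 1080, -1920, 1000, 160, -600, 1160, 1840, 520] -> -1920
  [-17, 18, -32, 17, -45, -27, 49, 38, 22, 49] -> [-19, 16, -34, 15, -47, -29, 47, 36, 20, 47] -> [-16, 19, -31, 18, -44, -26, 50, 39, 23, 50] -> [16, -19, 31, -18, 44, 26, -50, -39, -23, -50] -> [-80, 95, -155, 90, -220, -130, 250, 195, 115, 250] -> [-640, 760, -1240, 720, -1760, -1040, 2000, 1560, 920, 2000] -> -1760
  [3, -2, -27, -28, 18, -19, 20, -20, -35] -> [1, -4, -29, -30, 16, -21, 18, -22, -37] -> [4, -1, -26, -27, 19, -18, 21, -19, -34] -> [-4, 1, 26, 27, -19, 18, -21, 19, 34] -> [20, -5, -130, -135, 95, -90, 105, -95, -170] -> [160, -40, -1040, -1080, 760, -720, 840, -760, -1360] -> -1360
  [19, -7, 13, 8] -> [17, -9, 11, 6] -> [20, -6, 14, 9] -> [-20, 6, -14, -9] -> [100, -30, 70, 45] -> [800, -240, 560, 360] -> -240

-1280; -1920; -1760; -1360; -240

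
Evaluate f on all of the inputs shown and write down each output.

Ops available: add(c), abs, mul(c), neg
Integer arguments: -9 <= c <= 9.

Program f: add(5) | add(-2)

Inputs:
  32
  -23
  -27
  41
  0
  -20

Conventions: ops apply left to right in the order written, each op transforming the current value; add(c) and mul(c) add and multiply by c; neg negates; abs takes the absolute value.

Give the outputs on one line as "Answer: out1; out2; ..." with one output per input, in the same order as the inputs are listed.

35; -20; -24; 44; 3; -17

Execution, op by op:
  32 -> 37 -> 35
  -23 -> -18 -> -20
  -27 -> -22 -> -24
  41 -> 46 -> 44
  0 -> 5 -> 3
  -20 -> -15 -> -17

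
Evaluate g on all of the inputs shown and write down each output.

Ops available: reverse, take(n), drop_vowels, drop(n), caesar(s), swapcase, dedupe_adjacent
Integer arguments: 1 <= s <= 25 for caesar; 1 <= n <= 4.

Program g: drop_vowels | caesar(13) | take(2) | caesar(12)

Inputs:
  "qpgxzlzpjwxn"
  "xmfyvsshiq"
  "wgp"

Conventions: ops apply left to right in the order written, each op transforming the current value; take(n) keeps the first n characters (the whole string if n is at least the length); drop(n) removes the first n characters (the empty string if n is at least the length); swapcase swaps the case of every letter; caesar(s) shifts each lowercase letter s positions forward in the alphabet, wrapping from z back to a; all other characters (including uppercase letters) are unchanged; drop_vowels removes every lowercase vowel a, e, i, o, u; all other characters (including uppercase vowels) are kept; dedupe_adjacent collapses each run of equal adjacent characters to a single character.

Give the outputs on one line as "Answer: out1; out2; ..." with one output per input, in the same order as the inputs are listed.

"po"; "wl"; "vf"

Execution, op by op:
  "qpgxzlzpjwxn" -> "qpgxzlzpjwxn" -> "dctkmymcwjka" -> "dc" -> "po"
  "xmfyvsshiq" -> "xmfyvsshq" -> "kzsliffud" -> "kz" -> "wl"
  "wgp" -> "wgp" -> "jtc" -> "jt" -> "vf"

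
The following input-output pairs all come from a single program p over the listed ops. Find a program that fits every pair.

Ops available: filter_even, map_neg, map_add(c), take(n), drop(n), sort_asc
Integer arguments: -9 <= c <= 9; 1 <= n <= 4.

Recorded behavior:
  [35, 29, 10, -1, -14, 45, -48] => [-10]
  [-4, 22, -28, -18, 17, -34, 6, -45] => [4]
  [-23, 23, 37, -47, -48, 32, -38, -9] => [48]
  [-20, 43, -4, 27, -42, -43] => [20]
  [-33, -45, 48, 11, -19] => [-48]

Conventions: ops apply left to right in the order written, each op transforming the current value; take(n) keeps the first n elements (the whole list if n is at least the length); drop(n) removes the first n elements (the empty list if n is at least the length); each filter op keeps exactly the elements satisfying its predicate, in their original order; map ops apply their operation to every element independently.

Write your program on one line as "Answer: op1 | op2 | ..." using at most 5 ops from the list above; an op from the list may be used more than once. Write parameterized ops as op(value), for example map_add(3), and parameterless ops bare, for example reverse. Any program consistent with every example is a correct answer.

filter_even | take(4) | take(1) | map_neg

Check, running the answer program on each example:
  [35, 29, 10, -1, -14, 45, -48] -> [10, -14, -48] -> [10, -14, -48] -> [10] -> [-10]
  [-4, 22, -28, -18, 17, -34, 6, -45] -> [-4, 22, -28, -18, -34, 6] -> [-4, 22, -28, -18] -> [-4] -> [4]
  [-23, 23, 37, -47, -48, 32, -38, -9] -> [-48, 32, -38] -> [-48, 32, -38] -> [-48] -> [48]
  [-20, 43, -4, 27, -42, -43] -> [-20, -4, -42] -> [-20, -4, -42] -> [-20] -> [20]
  [-33, -45, 48, 11, -19] -> [48] -> [48] -> [48] -> [-48]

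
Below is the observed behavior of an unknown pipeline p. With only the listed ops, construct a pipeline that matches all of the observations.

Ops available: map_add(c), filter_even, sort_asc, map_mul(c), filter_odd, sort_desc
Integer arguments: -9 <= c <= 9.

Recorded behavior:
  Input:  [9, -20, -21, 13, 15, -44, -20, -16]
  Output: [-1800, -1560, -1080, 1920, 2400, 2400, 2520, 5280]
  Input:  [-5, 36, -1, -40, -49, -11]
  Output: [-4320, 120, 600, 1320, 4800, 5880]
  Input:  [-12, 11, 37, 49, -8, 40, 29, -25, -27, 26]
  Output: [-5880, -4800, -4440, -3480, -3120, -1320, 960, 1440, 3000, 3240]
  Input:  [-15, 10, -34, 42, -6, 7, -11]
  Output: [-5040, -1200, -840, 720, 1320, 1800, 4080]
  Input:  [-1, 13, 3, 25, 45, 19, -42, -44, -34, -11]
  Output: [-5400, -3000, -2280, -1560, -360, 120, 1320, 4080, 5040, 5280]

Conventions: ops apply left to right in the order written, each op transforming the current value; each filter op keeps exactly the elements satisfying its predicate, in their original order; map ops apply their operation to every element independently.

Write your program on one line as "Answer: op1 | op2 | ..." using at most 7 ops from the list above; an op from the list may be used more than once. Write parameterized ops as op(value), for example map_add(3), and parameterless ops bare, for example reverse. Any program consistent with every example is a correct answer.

map_mul(5) | sort_asc | map_mul(-3) | sort_asc | map_mul(-1) | map_mul(-8)

Check, running the answer program on each example:
  [9, -20, -21, 13, 15, -44, -20, -16] -> [45, -100, -105, 65, 75, -220, -100, -80] -> [-220, -105, -100, -100, -80, 45, 65, 75] -> [660, 315, 300, 300, 240, -135, -195, -225] -> [-225, -195, -135, 240, 300, 300, 315, 660] -> [225, 195, 135, -240, -300, -300, -315, -660] -> [-1800, -1560, -1080, 1920, 2400, 2400, 2520, 5280]
  [-5, 36, -1, -40, -49, -11] -> [-25, 180, -5, -200, -245, -55] -> [-245, -200, -55, -25, -5, 180] -> [735, 600, 165, 75, 15, -540] -> [-540, 15, 75, 165, 600, 735] -> [540, -15, -75, -165, -600, -735] -> [-4320, 120, 600, 1320, 4800, 5880]
  [-12, 11, 37, 49, -8, 40, 29, -25, -27, 26] -> [-60, 55, 185, 245, -40, 200, 145, -125, -135, 130] -> [-135, -125, -60, -40, 55, 130, 145, 185, 200, 245] -> [405, 375, 180, 120, -165, -390, -435, -555, -600, -735] -> [-735, -600, -555, -435, -390, -165, 120, 180, 375, 405] -> [735, 600, 555, 435, 390, 165, -120, -180, -375, -405] -> [-5880, -4800, -4440, -3480, -3120, -1320, 960, 1440, 3000, 3240]
  [-15, 10, -34, 42, -6, 7, -11] -> [-75, 50, -170, 210, -30, 35, -55] -> [-170, -75, -55, -30, 35, 50, 210] -> [510, 225, 165, 90, -105, -150, -630] -> [-630, -150, -105, 90, 165, 225, 510] -> [630, 150, 105, -90, -165, -225, -510] -> [-5040, -1200, -840, 720, 1320, 1800, 4080]
  [-1, 13, 3, 25, 45, 19, -42, -44, -34, -11] -> [-5, 65, 15, 125, 225, 95, -210, -220, -170, -55] -> [-220, -210, -170, -55, -5, 15, 65, 95, 125, 225] -> [660, 630, 510, 165, 15, -45, -195, -285, -375, -675] -> [-675, -375, -285, -195, -45, 15, 165, 510, 630, 660] -> [675, 375, 285, 195, 45, -15, -165, -510, -630, -660] -> [-5400, -3000, -2280, -1560, -360, 120, 1320, 4080, 5040, 5280]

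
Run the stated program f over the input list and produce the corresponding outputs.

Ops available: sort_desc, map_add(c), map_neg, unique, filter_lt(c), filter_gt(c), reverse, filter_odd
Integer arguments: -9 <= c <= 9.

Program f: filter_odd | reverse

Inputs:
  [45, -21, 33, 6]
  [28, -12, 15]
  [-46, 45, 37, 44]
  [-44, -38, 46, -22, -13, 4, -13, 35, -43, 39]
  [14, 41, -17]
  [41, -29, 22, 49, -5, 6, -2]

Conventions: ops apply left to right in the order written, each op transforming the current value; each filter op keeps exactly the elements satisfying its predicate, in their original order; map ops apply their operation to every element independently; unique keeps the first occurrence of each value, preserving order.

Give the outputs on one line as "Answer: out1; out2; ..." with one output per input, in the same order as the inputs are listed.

Execution, op by op:
  [45, -21, 33, 6] -> [45, -21, 33] -> [33, -21, 45]
  [28, -12, 15] -> [15] -> [15]
  [-46, 45, 37, 44] -> [45, 37] -> [37, 45]
  [-44, -38, 46, -22, -13, 4, -13, 35, -43, 39] -> [-13, -13, 35, -43, 39] -> [39, -43, 35, -13, -13]
  [14, 41, -17] -> [41, -17] -> [-17, 41]
  [41, -29, 22, 49, -5, 6, -2] -> [41, -29, 49, -5] -> [-5, 49, -29, 41]

[33, -21, 45]; [15]; [37, 45]; [39, -43, 35, -13, -13]; [-17, 41]; [-5, 49, -29, 41]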